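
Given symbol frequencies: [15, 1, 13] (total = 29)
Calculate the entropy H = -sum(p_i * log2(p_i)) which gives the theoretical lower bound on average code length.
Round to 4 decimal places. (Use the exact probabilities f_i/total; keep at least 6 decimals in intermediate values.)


Per-symbol terms -p_i * log2(p_i) with p_i = f_i/29:
  p = 15/29 = 0.517241: log2(p) = -0.951090, -p*log2(p) = 0.491943
  p = 1/29 = 0.034483: log2(p) = -4.857981, -p*log2(p) = 0.167517
  p = 13/29 = 0.448276: log2(p) = -1.157541, -p*log2(p) = 0.518898
H = 0.491943 + 0.167517 + 0.518898 = 1.178358

H = 1.1784 bits/symbol


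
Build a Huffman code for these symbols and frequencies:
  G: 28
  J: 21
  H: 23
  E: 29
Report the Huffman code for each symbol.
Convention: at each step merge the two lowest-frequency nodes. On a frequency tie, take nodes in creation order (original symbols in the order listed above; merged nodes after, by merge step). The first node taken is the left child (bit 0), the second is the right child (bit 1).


Huffman tree construction:
Step 1: Merge J(21) + H(23) = 44
Step 2: Merge G(28) + E(29) = 57
Step 3: Merge (J+H)(44) + (G+E)(57) = 101
Read each symbol's code off the tree from the root (left child = 0, right child = 1).

Codes:
  G: 10 (length 2)
  J: 00 (length 2)
  H: 01 (length 2)
  E: 11 (length 2)
Average code length: 202/101 = 2.0000 bits/symbol


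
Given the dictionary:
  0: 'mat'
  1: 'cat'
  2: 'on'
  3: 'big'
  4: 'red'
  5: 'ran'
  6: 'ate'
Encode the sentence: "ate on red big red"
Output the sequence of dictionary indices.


Look up each word in the dictionary:
  'ate' -> 6
  'on' -> 2
  'red' -> 4
  'big' -> 3
  'red' -> 4

Encoded: [6, 2, 4, 3, 4]


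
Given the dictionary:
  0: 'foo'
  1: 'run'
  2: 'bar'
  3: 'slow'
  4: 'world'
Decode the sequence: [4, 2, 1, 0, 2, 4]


Look up each index in the dictionary:
  4 -> 'world'
  2 -> 'bar'
  1 -> 'run'
  0 -> 'foo'
  2 -> 'bar'
  4 -> 'world'

Decoded: "world bar run foo bar world"


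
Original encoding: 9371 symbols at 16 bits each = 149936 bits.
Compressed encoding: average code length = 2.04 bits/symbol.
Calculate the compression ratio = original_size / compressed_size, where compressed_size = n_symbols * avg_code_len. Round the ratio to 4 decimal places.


original_size = n_symbols * orig_bits = 9371 * 16 = 149936 bits
compressed_size = n_symbols * avg_code_len = 9371 * 2.04 = 19116.84 bits
ratio = original_size / compressed_size = 149936 / 19116.84 = 7.8431

Compression ratio = 7.8431


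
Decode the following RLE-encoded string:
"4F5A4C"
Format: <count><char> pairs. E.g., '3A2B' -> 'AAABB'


Expanding each <count><char> pair:
  4F -> 'FFFF'
  5A -> 'AAAAA'
  4C -> 'CCCC'

Decoded = FFFFAAAAACCCC


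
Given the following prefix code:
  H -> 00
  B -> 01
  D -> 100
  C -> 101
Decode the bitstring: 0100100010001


Decoding step by step:
Bits 01 -> B
Bits 00 -> H
Bits 100 -> D
Bits 01 -> B
Bits 00 -> H
Bits 01 -> B


Decoded message: BHDBHB


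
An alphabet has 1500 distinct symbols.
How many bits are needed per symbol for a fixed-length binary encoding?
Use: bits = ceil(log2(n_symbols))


log2(1500) = 10.5507
Bracket: 2^10 = 1024 < 1500 <= 2^11 = 2048
So ceil(log2(1500)) = 11

bits = ceil(log2(1500)) = ceil(10.5507) = 11 bits


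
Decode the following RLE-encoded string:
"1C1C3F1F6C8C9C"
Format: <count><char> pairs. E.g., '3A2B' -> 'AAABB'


Expanding each <count><char> pair:
  1C -> 'C'
  1C -> 'C'
  3F -> 'FFF'
  1F -> 'F'
  6C -> 'CCCCCC'
  8C -> 'CCCCCCCC'
  9C -> 'CCCCCCCCC'

Decoded = CCFFFFCCCCCCCCCCCCCCCCCCCCCCC


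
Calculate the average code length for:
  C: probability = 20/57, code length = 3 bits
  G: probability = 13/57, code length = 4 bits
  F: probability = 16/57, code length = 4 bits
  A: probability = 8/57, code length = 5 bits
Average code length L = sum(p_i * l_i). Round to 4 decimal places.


Weighted contributions p_i * l_i:
  C: (20/57) * 3 = 60/57
  G: (13/57) * 4 = 52/57
  F: (16/57) * 4 = 64/57
  A: (8/57) * 5 = 40/57
Sum = (60 + 52 + 64 + 40)/57 = 216/57

L = 216/57 = 3.7895 bits/symbol


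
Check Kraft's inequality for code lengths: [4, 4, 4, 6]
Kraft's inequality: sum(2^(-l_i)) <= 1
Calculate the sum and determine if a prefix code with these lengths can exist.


Sum = 2^(-4) + 2^(-4) + 2^(-4) + 2^(-6)
    = 0.0625 + 0.0625 + 0.0625 + 0.015625
    = 13/64 = 0.203125
Since 0.203125 <= 1, Kraft's inequality IS satisfied.
A prefix code with these lengths CAN exist.

Kraft sum = 0.203125. Satisfied.


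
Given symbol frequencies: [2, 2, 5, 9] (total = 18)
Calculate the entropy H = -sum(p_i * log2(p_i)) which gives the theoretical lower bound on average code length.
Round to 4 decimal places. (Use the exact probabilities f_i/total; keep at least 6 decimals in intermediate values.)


Per-symbol terms -p_i * log2(p_i) with p_i = f_i/18:
  p = 2/18 = 0.111111: log2(p) = -3.169925, -p*log2(p) = 0.352214
  p = 2/18 = 0.111111: log2(p) = -3.169925, -p*log2(p) = 0.352214
  p = 5/18 = 0.277778: log2(p) = -1.847997, -p*log2(p) = 0.513332
  p = 9/18 = 0.500000: log2(p) = -1.000000, -p*log2(p) = 0.500000
H = 0.352214 + 0.352214 + 0.513332 + 0.500000 = 1.717760

H = 1.7178 bits/symbol


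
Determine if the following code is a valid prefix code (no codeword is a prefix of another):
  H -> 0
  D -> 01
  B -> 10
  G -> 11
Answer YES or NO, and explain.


Checking each pair (does one codeword prefix another?):
  H='0' vs D='01': prefix -- VIOLATION

NO -- this is NOT a valid prefix code. H (0) is a prefix of D (01).


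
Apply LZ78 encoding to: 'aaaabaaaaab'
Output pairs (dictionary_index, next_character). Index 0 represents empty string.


LZ78 encoding steps:
Dictionary: {0: ''}
Step 1: w='' (idx 0), next='a' -> output (0, 'a'), add 'a' as idx 1
Step 2: w='a' (idx 1), next='a' -> output (1, 'a'), add 'aa' as idx 2
Step 3: w='a' (idx 1), next='b' -> output (1, 'b'), add 'ab' as idx 3
Step 4: w='aa' (idx 2), next='a' -> output (2, 'a'), add 'aaa' as idx 4
Step 5: w='aa' (idx 2), next='b' -> output (2, 'b'), add 'aab' as idx 5


Encoded: [(0, 'a'), (1, 'a'), (1, 'b'), (2, 'a'), (2, 'b')]


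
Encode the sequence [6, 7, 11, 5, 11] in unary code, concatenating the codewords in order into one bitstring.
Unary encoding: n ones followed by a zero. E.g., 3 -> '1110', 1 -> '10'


Encode each number as n ones followed by a terminating 0:
  6 -> 1111110 (7 bits)
  7 -> 11111110 (8 bits)
  11 -> 111111111110 (12 bits)
  5 -> 111110 (6 bits)
  11 -> 111111111110 (12 bits)
Total length = 7 + 8 + 12 + 6 + 12 = 45 bits.

Unary([6, 7, 11, 5, 11]) = 111111011111110111111111110111110111111111110 (45 bits)


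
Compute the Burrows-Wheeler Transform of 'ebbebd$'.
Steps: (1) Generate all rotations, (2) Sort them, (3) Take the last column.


Rotations (sorted):
  0: $ebbebd -> last char: d
  1: bbebd$e -> last char: e
  2: bd$ebbe -> last char: e
  3: bebd$eb -> last char: b
  4: d$ebbeb -> last char: b
  5: ebbebd$ -> last char: $
  6: ebd$ebb -> last char: b


BWT = deebb$b


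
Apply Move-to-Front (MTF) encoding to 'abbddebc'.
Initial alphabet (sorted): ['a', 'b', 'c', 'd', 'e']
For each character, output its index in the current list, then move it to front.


MTF encoding:
'a': index 0 in ['a', 'b', 'c', 'd', 'e'] -> ['a', 'b', 'c', 'd', 'e']
'b': index 1 in ['a', 'b', 'c', 'd', 'e'] -> ['b', 'a', 'c', 'd', 'e']
'b': index 0 in ['b', 'a', 'c', 'd', 'e'] -> ['b', 'a', 'c', 'd', 'e']
'd': index 3 in ['b', 'a', 'c', 'd', 'e'] -> ['d', 'b', 'a', 'c', 'e']
'd': index 0 in ['d', 'b', 'a', 'c', 'e'] -> ['d', 'b', 'a', 'c', 'e']
'e': index 4 in ['d', 'b', 'a', 'c', 'e'] -> ['e', 'd', 'b', 'a', 'c']
'b': index 2 in ['e', 'd', 'b', 'a', 'c'] -> ['b', 'e', 'd', 'a', 'c']
'c': index 4 in ['b', 'e', 'd', 'a', 'c'] -> ['c', 'b', 'e', 'd', 'a']


Output: [0, 1, 0, 3, 0, 4, 2, 4]


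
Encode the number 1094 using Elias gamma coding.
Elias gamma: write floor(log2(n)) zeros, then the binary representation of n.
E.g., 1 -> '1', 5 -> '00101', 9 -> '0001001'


num_bits = floor(log2(1094)) + 1 = 11
leading_zeros = num_bits - 1 = 10
binary(1094) = 10001000110

Elias gamma(1094) = '0000000000' + '10001000110' = 000000000010001000110 (21 bits)


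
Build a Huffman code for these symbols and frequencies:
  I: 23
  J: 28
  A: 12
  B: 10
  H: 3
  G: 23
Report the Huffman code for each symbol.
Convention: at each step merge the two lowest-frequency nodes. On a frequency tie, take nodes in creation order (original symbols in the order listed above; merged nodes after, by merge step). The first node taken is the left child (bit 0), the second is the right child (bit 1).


Huffman tree construction:
Step 1: Merge H(3) + B(10) = 13
Step 2: Merge A(12) + (H+B)(13) = 25
Step 3: Merge I(23) + G(23) = 46
Step 4: Merge (A+(H+B))(25) + J(28) = 53
Step 5: Merge (I+G)(46) + ((A+(H+B))+J)(53) = 99
Read each symbol's code off the tree from the root (left child = 0, right child = 1).

Codes:
  I: 00 (length 2)
  J: 11 (length 2)
  A: 100 (length 3)
  B: 1011 (length 4)
  H: 1010 (length 4)
  G: 01 (length 2)
Average code length: 236/99 = 2.3838 bits/symbol


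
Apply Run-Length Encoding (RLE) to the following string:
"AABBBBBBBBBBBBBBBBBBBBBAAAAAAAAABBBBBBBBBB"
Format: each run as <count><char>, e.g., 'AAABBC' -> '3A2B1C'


Scanning runs left to right:
  i=0: run of 'A' x 2 -> '2A'
  i=2: run of 'B' x 21 -> '21B'
  i=23: run of 'A' x 9 -> '9A'
  i=32: run of 'B' x 10 -> '10B'

RLE = 2A21B9A10B


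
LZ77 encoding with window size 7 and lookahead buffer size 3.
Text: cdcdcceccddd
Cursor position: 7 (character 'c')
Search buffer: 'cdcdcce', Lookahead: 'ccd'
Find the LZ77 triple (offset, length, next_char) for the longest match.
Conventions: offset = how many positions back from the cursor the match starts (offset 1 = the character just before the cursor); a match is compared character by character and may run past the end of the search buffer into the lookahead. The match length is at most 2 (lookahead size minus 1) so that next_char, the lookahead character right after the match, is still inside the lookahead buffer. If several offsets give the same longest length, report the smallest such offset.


Try each offset into the search buffer:
  offset=1 (pos 6, char 'e'): match length 0
  offset=2 (pos 5, char 'c'): match length 1
  offset=3 (pos 4, char 'c'): match length 2
  offset=4 (pos 3, char 'd'): match length 0
  offset=5 (pos 2, char 'c'): match length 1
  offset=6 (pos 1, char 'd'): match length 0
  offset=7 (pos 0, char 'c'): match length 1
Longest match has length 2 at offset 3.
next_char = character at position 7 + 2 = 9 -> 'd'

Best match: offset=3, length=2 (matching 'cc' starting at position 4)
LZ77 triple: (3, 2, 'd')


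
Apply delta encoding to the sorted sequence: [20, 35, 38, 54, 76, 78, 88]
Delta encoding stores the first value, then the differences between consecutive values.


First value: 20
Deltas:
  35 - 20 = 15
  38 - 35 = 3
  54 - 38 = 16
  76 - 54 = 22
  78 - 76 = 2
  88 - 78 = 10


Delta encoded: [20, 15, 3, 16, 22, 2, 10]


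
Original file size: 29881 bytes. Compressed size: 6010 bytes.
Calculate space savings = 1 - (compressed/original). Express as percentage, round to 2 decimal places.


ratio = compressed/original = 6010/29881 = 0.201131
savings = 1 - ratio = 1 - 0.201131 = 0.798869
as a percentage: 0.798869 * 100 = 79.89%

Space savings = 1 - 6010/29881 = 79.89%


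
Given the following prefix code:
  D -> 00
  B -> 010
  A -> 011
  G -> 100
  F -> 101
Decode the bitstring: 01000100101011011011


Decoding step by step:
Bits 010 -> B
Bits 00 -> D
Bits 100 -> G
Bits 101 -> F
Bits 011 -> A
Bits 011 -> A
Bits 011 -> A


Decoded message: BDGFAAA


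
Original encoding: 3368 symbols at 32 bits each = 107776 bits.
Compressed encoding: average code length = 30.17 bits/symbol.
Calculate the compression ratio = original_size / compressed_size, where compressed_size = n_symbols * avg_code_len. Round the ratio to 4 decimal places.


original_size = n_symbols * orig_bits = 3368 * 32 = 107776 bits
compressed_size = n_symbols * avg_code_len = 3368 * 30.17 = 101612.56 bits
ratio = original_size / compressed_size = 107776 / 101612.56 = 1.0607

Compression ratio = 1.0607


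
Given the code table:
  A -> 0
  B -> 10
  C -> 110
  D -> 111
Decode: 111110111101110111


Decoding:
111 -> D
110 -> C
111 -> D
10 -> B
111 -> D
0 -> A
111 -> D


Result: DCDBDAD


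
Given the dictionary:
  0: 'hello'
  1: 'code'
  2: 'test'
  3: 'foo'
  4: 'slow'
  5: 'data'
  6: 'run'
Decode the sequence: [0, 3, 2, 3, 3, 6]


Look up each index in the dictionary:
  0 -> 'hello'
  3 -> 'foo'
  2 -> 'test'
  3 -> 'foo'
  3 -> 'foo'
  6 -> 'run'

Decoded: "hello foo test foo foo run"


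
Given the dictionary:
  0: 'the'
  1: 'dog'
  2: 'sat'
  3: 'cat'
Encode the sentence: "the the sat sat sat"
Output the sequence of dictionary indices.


Look up each word in the dictionary:
  'the' -> 0
  'the' -> 0
  'sat' -> 2
  'sat' -> 2
  'sat' -> 2

Encoded: [0, 0, 2, 2, 2]


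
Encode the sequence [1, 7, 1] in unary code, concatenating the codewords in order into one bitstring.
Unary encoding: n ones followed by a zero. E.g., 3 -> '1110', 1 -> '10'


Encode each number as n ones followed by a terminating 0:
  1 -> 10 (2 bits)
  7 -> 11111110 (8 bits)
  1 -> 10 (2 bits)
Total length = 2 + 8 + 2 = 12 bits.

Unary([1, 7, 1]) = 101111111010 (12 bits)


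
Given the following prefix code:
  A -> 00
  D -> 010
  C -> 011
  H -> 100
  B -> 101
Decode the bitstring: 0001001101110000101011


Decoding step by step:
Bits 00 -> A
Bits 010 -> D
Bits 011 -> C
Bits 011 -> C
Bits 100 -> H
Bits 00 -> A
Bits 101 -> B
Bits 011 -> C


Decoded message: ADCCHABC


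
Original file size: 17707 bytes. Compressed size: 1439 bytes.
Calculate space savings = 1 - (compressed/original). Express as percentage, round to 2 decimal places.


ratio = compressed/original = 1439/17707 = 0.081267
savings = 1 - ratio = 1 - 0.081267 = 0.918733
as a percentage: 0.918733 * 100 = 91.87%

Space savings = 1 - 1439/17707 = 91.87%


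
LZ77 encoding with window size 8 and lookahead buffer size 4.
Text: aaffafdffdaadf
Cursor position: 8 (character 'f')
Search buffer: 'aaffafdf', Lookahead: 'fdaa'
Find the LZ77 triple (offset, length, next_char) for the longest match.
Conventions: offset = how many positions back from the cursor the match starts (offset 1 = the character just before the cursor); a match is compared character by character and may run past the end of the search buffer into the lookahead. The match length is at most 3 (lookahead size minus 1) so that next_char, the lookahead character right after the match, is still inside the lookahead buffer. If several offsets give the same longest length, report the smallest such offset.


Try each offset into the search buffer:
  offset=1 (pos 7, char 'f'): match length 1
  offset=2 (pos 6, char 'd'): match length 0
  offset=3 (pos 5, char 'f'): match length 2
  offset=4 (pos 4, char 'a'): match length 0
  offset=5 (pos 3, char 'f'): match length 1
  offset=6 (pos 2, char 'f'): match length 1
  offset=7 (pos 1, char 'a'): match length 0
  offset=8 (pos 0, char 'a'): match length 0
Longest match has length 2 at offset 3.
next_char = character at position 8 + 2 = 10 -> 'a'

Best match: offset=3, length=2 (matching 'fd' starting at position 5)
LZ77 triple: (3, 2, 'a')


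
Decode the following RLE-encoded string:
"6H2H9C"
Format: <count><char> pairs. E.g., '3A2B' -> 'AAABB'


Expanding each <count><char> pair:
  6H -> 'HHHHHH'
  2H -> 'HH'
  9C -> 'CCCCCCCCC'

Decoded = HHHHHHHHCCCCCCCCC


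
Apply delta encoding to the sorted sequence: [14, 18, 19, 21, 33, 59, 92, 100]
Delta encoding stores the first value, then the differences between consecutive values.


First value: 14
Deltas:
  18 - 14 = 4
  19 - 18 = 1
  21 - 19 = 2
  33 - 21 = 12
  59 - 33 = 26
  92 - 59 = 33
  100 - 92 = 8


Delta encoded: [14, 4, 1, 2, 12, 26, 33, 8]


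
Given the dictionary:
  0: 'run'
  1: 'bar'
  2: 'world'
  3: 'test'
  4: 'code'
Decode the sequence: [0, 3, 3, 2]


Look up each index in the dictionary:
  0 -> 'run'
  3 -> 'test'
  3 -> 'test'
  2 -> 'world'

Decoded: "run test test world"


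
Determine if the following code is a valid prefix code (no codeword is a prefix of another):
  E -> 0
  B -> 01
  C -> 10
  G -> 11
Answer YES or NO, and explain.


Checking each pair (does one codeword prefix another?):
  E='0' vs B='01': prefix -- VIOLATION

NO -- this is NOT a valid prefix code. E (0) is a prefix of B (01).


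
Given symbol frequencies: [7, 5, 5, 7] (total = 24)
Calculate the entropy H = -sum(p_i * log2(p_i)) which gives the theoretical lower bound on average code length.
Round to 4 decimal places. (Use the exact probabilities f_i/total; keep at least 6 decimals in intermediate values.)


Per-symbol terms -p_i * log2(p_i) with p_i = f_i/24:
  p = 7/24 = 0.291667: log2(p) = -1.777608, -p*log2(p) = 0.518469
  p = 5/24 = 0.208333: log2(p) = -2.263034, -p*log2(p) = 0.471466
  p = 5/24 = 0.208333: log2(p) = -2.263034, -p*log2(p) = 0.471466
  p = 7/24 = 0.291667: log2(p) = -1.777608, -p*log2(p) = 0.518469
H = 0.518469 + 0.471466 + 0.471466 + 0.518469 = 1.979870

H = 1.9799 bits/symbol


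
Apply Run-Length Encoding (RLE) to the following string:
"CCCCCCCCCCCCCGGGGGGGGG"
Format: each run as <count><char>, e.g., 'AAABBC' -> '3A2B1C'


Scanning runs left to right:
  i=0: run of 'C' x 13 -> '13C'
  i=13: run of 'G' x 9 -> '9G'

RLE = 13C9G


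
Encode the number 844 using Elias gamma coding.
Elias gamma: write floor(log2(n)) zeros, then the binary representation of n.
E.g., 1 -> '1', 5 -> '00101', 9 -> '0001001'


num_bits = floor(log2(844)) + 1 = 10
leading_zeros = num_bits - 1 = 9
binary(844) = 1101001100

Elias gamma(844) = '000000000' + '1101001100' = 0000000001101001100 (19 bits)


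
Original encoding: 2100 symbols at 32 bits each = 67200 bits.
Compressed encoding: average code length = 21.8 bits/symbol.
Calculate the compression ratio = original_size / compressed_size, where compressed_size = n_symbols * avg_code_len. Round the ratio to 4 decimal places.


original_size = n_symbols * orig_bits = 2100 * 32 = 67200 bits
compressed_size = n_symbols * avg_code_len = 2100 * 21.8 = 45780.0 bits
ratio = original_size / compressed_size = 67200 / 45780.0 = 1.4679

Compression ratio = 1.4679


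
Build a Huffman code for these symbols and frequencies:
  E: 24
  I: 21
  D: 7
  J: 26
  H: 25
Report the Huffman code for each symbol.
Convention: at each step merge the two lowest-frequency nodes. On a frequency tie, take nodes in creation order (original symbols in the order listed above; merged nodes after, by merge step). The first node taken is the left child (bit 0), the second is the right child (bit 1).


Huffman tree construction:
Step 1: Merge D(7) + I(21) = 28
Step 2: Merge E(24) + H(25) = 49
Step 3: Merge J(26) + (D+I)(28) = 54
Step 4: Merge (E+H)(49) + (J+(D+I))(54) = 103
Read each symbol's code off the tree from the root (left child = 0, right child = 1).

Codes:
  E: 00 (length 2)
  I: 111 (length 3)
  D: 110 (length 3)
  J: 10 (length 2)
  H: 01 (length 2)
Average code length: 234/103 = 2.2718 bits/symbol


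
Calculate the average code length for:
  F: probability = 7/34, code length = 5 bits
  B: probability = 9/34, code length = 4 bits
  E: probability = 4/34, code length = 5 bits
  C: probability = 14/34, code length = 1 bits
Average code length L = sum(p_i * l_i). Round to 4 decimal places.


Weighted contributions p_i * l_i:
  F: (7/34) * 5 = 35/34
  B: (9/34) * 4 = 36/34
  E: (4/34) * 5 = 20/34
  C: (14/34) * 1 = 14/34
Sum = (35 + 36 + 20 + 14)/34 = 105/34

L = 105/34 = 3.0882 bits/symbol


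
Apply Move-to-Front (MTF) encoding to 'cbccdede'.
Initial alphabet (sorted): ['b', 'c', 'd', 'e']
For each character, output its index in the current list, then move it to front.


MTF encoding:
'c': index 1 in ['b', 'c', 'd', 'e'] -> ['c', 'b', 'd', 'e']
'b': index 1 in ['c', 'b', 'd', 'e'] -> ['b', 'c', 'd', 'e']
'c': index 1 in ['b', 'c', 'd', 'e'] -> ['c', 'b', 'd', 'e']
'c': index 0 in ['c', 'b', 'd', 'e'] -> ['c', 'b', 'd', 'e']
'd': index 2 in ['c', 'b', 'd', 'e'] -> ['d', 'c', 'b', 'e']
'e': index 3 in ['d', 'c', 'b', 'e'] -> ['e', 'd', 'c', 'b']
'd': index 1 in ['e', 'd', 'c', 'b'] -> ['d', 'e', 'c', 'b']
'e': index 1 in ['d', 'e', 'c', 'b'] -> ['e', 'd', 'c', 'b']


Output: [1, 1, 1, 0, 2, 3, 1, 1]


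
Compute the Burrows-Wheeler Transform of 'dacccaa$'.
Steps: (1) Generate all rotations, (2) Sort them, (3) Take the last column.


Rotations (sorted):
  0: $dacccaa -> last char: a
  1: a$daccca -> last char: a
  2: aa$daccc -> last char: c
  3: acccaa$d -> last char: d
  4: caa$dacc -> last char: c
  5: ccaa$dac -> last char: c
  6: cccaa$da -> last char: a
  7: dacccaa$ -> last char: $


BWT = aacdcca$


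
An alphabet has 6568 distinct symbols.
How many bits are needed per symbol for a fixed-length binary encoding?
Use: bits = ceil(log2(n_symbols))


log2(6568) = 12.6812
Bracket: 2^12 = 4096 < 6568 <= 2^13 = 8192
So ceil(log2(6568)) = 13

bits = ceil(log2(6568)) = ceil(12.6812) = 13 bits


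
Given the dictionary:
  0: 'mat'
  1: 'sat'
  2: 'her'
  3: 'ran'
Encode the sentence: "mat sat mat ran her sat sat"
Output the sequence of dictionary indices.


Look up each word in the dictionary:
  'mat' -> 0
  'sat' -> 1
  'mat' -> 0
  'ran' -> 3
  'her' -> 2
  'sat' -> 1
  'sat' -> 1

Encoded: [0, 1, 0, 3, 2, 1, 1]


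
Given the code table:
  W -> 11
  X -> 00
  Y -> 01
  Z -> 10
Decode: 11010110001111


Decoding:
11 -> W
01 -> Y
01 -> Y
10 -> Z
00 -> X
11 -> W
11 -> W


Result: WYYZXWW


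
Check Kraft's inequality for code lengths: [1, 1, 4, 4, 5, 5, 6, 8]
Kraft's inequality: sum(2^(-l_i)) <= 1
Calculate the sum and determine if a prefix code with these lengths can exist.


Sum = 2^(-1) + 2^(-1) + 2^(-4) + 2^(-4) + 2^(-5) + 2^(-5) + 2^(-6) + 2^(-8)
    = 0.5 + 0.5 + 0.0625 + 0.0625 + 0.03125 + 0.03125 + 0.015625 + 0.00390625
    = 309/256 = 1.20703125
Since 1.20703125 > 1, Kraft's inequality is NOT satisfied.
A prefix code with these lengths CANNOT exist.

Kraft sum = 1.20703125. Not satisfied.


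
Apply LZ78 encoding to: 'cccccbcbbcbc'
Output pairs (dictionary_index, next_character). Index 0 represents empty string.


LZ78 encoding steps:
Dictionary: {0: ''}
Step 1: w='' (idx 0), next='c' -> output (0, 'c'), add 'c' as idx 1
Step 2: w='c' (idx 1), next='c' -> output (1, 'c'), add 'cc' as idx 2
Step 3: w='cc' (idx 2), next='b' -> output (2, 'b'), add 'ccb' as idx 3
Step 4: w='c' (idx 1), next='b' -> output (1, 'b'), add 'cb' as idx 4
Step 5: w='' (idx 0), next='b' -> output (0, 'b'), add 'b' as idx 5
Step 6: w='cb' (idx 4), next='c' -> output (4, 'c'), add 'cbc' as idx 6


Encoded: [(0, 'c'), (1, 'c'), (2, 'b'), (1, 'b'), (0, 'b'), (4, 'c')]


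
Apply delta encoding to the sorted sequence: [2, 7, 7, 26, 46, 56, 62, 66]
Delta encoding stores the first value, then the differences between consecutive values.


First value: 2
Deltas:
  7 - 2 = 5
  7 - 7 = 0
  26 - 7 = 19
  46 - 26 = 20
  56 - 46 = 10
  62 - 56 = 6
  66 - 62 = 4


Delta encoded: [2, 5, 0, 19, 20, 10, 6, 4]


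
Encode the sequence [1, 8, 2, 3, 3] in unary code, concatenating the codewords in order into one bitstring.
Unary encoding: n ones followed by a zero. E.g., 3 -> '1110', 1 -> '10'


Encode each number as n ones followed by a terminating 0:
  1 -> 10 (2 bits)
  8 -> 111111110 (9 bits)
  2 -> 110 (3 bits)
  3 -> 1110 (4 bits)
  3 -> 1110 (4 bits)
Total length = 2 + 9 + 3 + 4 + 4 = 22 bits.

Unary([1, 8, 2, 3, 3]) = 1011111111011011101110 (22 bits)


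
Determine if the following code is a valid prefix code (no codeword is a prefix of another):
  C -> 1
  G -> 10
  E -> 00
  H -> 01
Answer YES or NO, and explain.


Checking each pair (does one codeword prefix another?):
  C='1' vs G='10': prefix -- VIOLATION

NO -- this is NOT a valid prefix code. C (1) is a prefix of G (10).


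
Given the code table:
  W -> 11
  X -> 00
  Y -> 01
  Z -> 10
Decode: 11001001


Decoding:
11 -> W
00 -> X
10 -> Z
01 -> Y


Result: WXZY


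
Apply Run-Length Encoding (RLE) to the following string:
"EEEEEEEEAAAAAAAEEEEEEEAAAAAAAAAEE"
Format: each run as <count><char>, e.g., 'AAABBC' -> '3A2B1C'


Scanning runs left to right:
  i=0: run of 'E' x 8 -> '8E'
  i=8: run of 'A' x 7 -> '7A'
  i=15: run of 'E' x 7 -> '7E'
  i=22: run of 'A' x 9 -> '9A'
  i=31: run of 'E' x 2 -> '2E'

RLE = 8E7A7E9A2E


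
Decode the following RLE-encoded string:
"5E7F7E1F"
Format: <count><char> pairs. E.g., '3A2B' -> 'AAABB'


Expanding each <count><char> pair:
  5E -> 'EEEEE'
  7F -> 'FFFFFFF'
  7E -> 'EEEEEEE'
  1F -> 'F'

Decoded = EEEEEFFFFFFFEEEEEEEF


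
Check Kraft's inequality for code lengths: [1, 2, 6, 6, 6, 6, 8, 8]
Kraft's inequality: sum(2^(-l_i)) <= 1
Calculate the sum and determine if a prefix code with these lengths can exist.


Sum = 2^(-1) + 2^(-2) + 2^(-6) + 2^(-6) + 2^(-6) + 2^(-6) + 2^(-8) + 2^(-8)
    = 0.5 + 0.25 + 0.015625 + 0.015625 + 0.015625 + 0.015625 + 0.00390625 + 0.00390625
    = 210/256 = 0.8203125
Since 0.8203125 <= 1, Kraft's inequality IS satisfied.
A prefix code with these lengths CAN exist.

Kraft sum = 0.8203125. Satisfied.


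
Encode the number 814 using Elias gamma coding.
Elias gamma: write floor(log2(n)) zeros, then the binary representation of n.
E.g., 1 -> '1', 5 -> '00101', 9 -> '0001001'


num_bits = floor(log2(814)) + 1 = 10
leading_zeros = num_bits - 1 = 9
binary(814) = 1100101110

Elias gamma(814) = '000000000' + '1100101110' = 0000000001100101110 (19 bits)


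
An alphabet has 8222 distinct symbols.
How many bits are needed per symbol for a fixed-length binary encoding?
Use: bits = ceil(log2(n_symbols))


log2(8222) = 13.0053
Bracket: 2^13 = 8192 < 8222 <= 2^14 = 16384
So ceil(log2(8222)) = 14

bits = ceil(log2(8222)) = ceil(13.0053) = 14 bits


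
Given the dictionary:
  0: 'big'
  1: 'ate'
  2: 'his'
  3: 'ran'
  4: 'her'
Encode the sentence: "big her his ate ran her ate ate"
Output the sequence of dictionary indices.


Look up each word in the dictionary:
  'big' -> 0
  'her' -> 4
  'his' -> 2
  'ate' -> 1
  'ran' -> 3
  'her' -> 4
  'ate' -> 1
  'ate' -> 1

Encoded: [0, 4, 2, 1, 3, 4, 1, 1]


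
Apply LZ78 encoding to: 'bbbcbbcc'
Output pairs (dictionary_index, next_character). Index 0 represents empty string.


LZ78 encoding steps:
Dictionary: {0: ''}
Step 1: w='' (idx 0), next='b' -> output (0, 'b'), add 'b' as idx 1
Step 2: w='b' (idx 1), next='b' -> output (1, 'b'), add 'bb' as idx 2
Step 3: w='' (idx 0), next='c' -> output (0, 'c'), add 'c' as idx 3
Step 4: w='bb' (idx 2), next='c' -> output (2, 'c'), add 'bbc' as idx 4
Step 5: w='c' (idx 3), end of input -> output (3, '')


Encoded: [(0, 'b'), (1, 'b'), (0, 'c'), (2, 'c'), (3, '')]


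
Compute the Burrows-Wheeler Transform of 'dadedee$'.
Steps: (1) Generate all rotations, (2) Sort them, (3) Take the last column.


Rotations (sorted):
  0: $dadedee -> last char: e
  1: adedee$d -> last char: d
  2: dadedee$ -> last char: $
  3: dedee$da -> last char: a
  4: dee$dade -> last char: e
  5: e$dadede -> last char: e
  6: edee$dad -> last char: d
  7: ee$daded -> last char: d


BWT = ed$aeedd


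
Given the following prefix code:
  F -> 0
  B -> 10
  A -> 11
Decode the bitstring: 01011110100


Decoding step by step:
Bits 0 -> F
Bits 10 -> B
Bits 11 -> A
Bits 11 -> A
Bits 0 -> F
Bits 10 -> B
Bits 0 -> F


Decoded message: FBAAFBF


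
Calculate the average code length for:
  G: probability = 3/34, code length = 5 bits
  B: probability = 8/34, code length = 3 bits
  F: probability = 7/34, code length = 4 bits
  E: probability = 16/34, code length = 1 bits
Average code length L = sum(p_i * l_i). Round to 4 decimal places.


Weighted contributions p_i * l_i:
  G: (3/34) * 5 = 15/34
  B: (8/34) * 3 = 24/34
  F: (7/34) * 4 = 28/34
  E: (16/34) * 1 = 16/34
Sum = (15 + 24 + 28 + 16)/34 = 83/34

L = 83/34 = 2.4412 bits/symbol


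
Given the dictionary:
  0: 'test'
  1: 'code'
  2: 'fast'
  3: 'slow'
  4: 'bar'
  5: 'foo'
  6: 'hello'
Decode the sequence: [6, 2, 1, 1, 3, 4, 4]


Look up each index in the dictionary:
  6 -> 'hello'
  2 -> 'fast'
  1 -> 'code'
  1 -> 'code'
  3 -> 'slow'
  4 -> 'bar'
  4 -> 'bar'

Decoded: "hello fast code code slow bar bar"


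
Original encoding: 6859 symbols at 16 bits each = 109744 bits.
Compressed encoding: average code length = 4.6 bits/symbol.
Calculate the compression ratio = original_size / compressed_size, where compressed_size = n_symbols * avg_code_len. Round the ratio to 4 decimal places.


original_size = n_symbols * orig_bits = 6859 * 16 = 109744 bits
compressed_size = n_symbols * avg_code_len = 6859 * 4.6 = 31551.4 bits
ratio = original_size / compressed_size = 109744 / 31551.4 = 3.4783

Compression ratio = 3.4783


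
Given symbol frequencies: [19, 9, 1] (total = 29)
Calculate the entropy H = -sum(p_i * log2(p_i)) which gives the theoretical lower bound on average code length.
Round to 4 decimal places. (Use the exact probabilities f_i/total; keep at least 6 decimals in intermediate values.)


Per-symbol terms -p_i * log2(p_i) with p_i = f_i/29:
  p = 19/29 = 0.655172: log2(p) = -0.610053, -p*log2(p) = 0.399690
  p = 9/29 = 0.310345: log2(p) = -1.688056, -p*log2(p) = 0.523879
  p = 1/29 = 0.034483: log2(p) = -4.857981, -p*log2(p) = 0.167517
H = 0.399690 + 0.523879 + 0.167517 = 1.091086

H = 1.0911 bits/symbol


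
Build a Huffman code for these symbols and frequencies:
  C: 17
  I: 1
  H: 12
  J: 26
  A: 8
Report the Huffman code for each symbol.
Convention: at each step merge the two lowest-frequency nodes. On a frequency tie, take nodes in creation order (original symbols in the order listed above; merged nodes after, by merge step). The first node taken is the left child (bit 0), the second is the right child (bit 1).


Huffman tree construction:
Step 1: Merge I(1) + A(8) = 9
Step 2: Merge (I+A)(9) + H(12) = 21
Step 3: Merge C(17) + ((I+A)+H)(21) = 38
Step 4: Merge J(26) + (C+((I+A)+H))(38) = 64
Read each symbol's code off the tree from the root (left child = 0, right child = 1).

Codes:
  C: 10 (length 2)
  I: 1100 (length 4)
  H: 111 (length 3)
  J: 0 (length 1)
  A: 1101 (length 4)
Average code length: 132/64 = 2.0625 bits/symbol


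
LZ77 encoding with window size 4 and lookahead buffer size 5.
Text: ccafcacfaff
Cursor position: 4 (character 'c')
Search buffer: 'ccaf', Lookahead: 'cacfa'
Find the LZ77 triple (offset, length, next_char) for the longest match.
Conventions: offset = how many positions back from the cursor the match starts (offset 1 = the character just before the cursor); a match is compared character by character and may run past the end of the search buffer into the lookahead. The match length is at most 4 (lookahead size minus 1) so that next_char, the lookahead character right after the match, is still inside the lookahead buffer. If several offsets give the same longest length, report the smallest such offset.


Try each offset into the search buffer:
  offset=1 (pos 3, char 'f'): match length 0
  offset=2 (pos 2, char 'a'): match length 0
  offset=3 (pos 1, char 'c'): match length 2
  offset=4 (pos 0, char 'c'): match length 1
Longest match has length 2 at offset 3.
next_char = character at position 4 + 2 = 6 -> 'c'

Best match: offset=3, length=2 (matching 'ca' starting at position 1)
LZ77 triple: (3, 2, 'c')


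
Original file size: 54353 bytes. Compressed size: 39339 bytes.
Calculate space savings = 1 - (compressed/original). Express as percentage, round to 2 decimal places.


ratio = compressed/original = 39339/54353 = 0.723769
savings = 1 - ratio = 1 - 0.723769 = 0.276231
as a percentage: 0.276231 * 100 = 27.62%

Space savings = 1 - 39339/54353 = 27.62%


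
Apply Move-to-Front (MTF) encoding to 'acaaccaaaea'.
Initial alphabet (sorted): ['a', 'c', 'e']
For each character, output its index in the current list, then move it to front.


MTF encoding:
'a': index 0 in ['a', 'c', 'e'] -> ['a', 'c', 'e']
'c': index 1 in ['a', 'c', 'e'] -> ['c', 'a', 'e']
'a': index 1 in ['c', 'a', 'e'] -> ['a', 'c', 'e']
'a': index 0 in ['a', 'c', 'e'] -> ['a', 'c', 'e']
'c': index 1 in ['a', 'c', 'e'] -> ['c', 'a', 'e']
'c': index 0 in ['c', 'a', 'e'] -> ['c', 'a', 'e']
'a': index 1 in ['c', 'a', 'e'] -> ['a', 'c', 'e']
'a': index 0 in ['a', 'c', 'e'] -> ['a', 'c', 'e']
'a': index 0 in ['a', 'c', 'e'] -> ['a', 'c', 'e']
'e': index 2 in ['a', 'c', 'e'] -> ['e', 'a', 'c']
'a': index 1 in ['e', 'a', 'c'] -> ['a', 'e', 'c']


Output: [0, 1, 1, 0, 1, 0, 1, 0, 0, 2, 1]


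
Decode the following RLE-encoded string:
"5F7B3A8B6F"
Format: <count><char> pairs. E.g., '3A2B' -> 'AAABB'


Expanding each <count><char> pair:
  5F -> 'FFFFF'
  7B -> 'BBBBBBB'
  3A -> 'AAA'
  8B -> 'BBBBBBBB'
  6F -> 'FFFFFF'

Decoded = FFFFFBBBBBBBAAABBBBBBBBFFFFFF


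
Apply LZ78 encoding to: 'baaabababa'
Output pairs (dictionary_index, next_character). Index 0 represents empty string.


LZ78 encoding steps:
Dictionary: {0: ''}
Step 1: w='' (idx 0), next='b' -> output (0, 'b'), add 'b' as idx 1
Step 2: w='' (idx 0), next='a' -> output (0, 'a'), add 'a' as idx 2
Step 3: w='a' (idx 2), next='a' -> output (2, 'a'), add 'aa' as idx 3
Step 4: w='b' (idx 1), next='a' -> output (1, 'a'), add 'ba' as idx 4
Step 5: w='ba' (idx 4), next='b' -> output (4, 'b'), add 'bab' as idx 5
Step 6: w='a' (idx 2), end of input -> output (2, '')


Encoded: [(0, 'b'), (0, 'a'), (2, 'a'), (1, 'a'), (4, 'b'), (2, '')]


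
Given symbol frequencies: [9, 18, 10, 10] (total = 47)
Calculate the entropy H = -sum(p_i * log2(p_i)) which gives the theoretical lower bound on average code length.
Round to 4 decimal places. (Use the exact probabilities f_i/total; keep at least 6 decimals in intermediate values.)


Per-symbol terms -p_i * log2(p_i) with p_i = f_i/47:
  p = 9/47 = 0.191489: log2(p) = -2.384664, -p*log2(p) = 0.456638
  p = 18/47 = 0.382979: log2(p) = -1.384664, -p*log2(p) = 0.530297
  p = 10/47 = 0.212766: log2(p) = -2.232661, -p*log2(p) = 0.475034
  p = 10/47 = 0.212766: log2(p) = -2.232661, -p*log2(p) = 0.475034
H = 0.456638 + 0.530297 + 0.475034 + 0.475034 = 1.937003

H = 1.937 bits/symbol


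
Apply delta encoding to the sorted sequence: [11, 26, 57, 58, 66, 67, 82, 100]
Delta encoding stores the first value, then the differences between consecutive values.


First value: 11
Deltas:
  26 - 11 = 15
  57 - 26 = 31
  58 - 57 = 1
  66 - 58 = 8
  67 - 66 = 1
  82 - 67 = 15
  100 - 82 = 18


Delta encoded: [11, 15, 31, 1, 8, 1, 15, 18]


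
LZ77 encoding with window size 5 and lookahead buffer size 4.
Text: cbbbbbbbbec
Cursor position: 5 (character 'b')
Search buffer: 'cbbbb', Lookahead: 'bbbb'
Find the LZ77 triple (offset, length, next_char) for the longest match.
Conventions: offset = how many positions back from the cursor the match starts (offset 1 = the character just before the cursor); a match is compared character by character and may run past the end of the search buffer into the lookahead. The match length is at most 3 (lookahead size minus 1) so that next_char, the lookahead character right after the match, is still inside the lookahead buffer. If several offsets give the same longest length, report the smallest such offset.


Try each offset into the search buffer:
  offset=1 (pos 4, char 'b'): match length 3
  offset=2 (pos 3, char 'b'): match length 3
  offset=3 (pos 2, char 'b'): match length 3
  offset=4 (pos 1, char 'b'): match length 3
  offset=5 (pos 0, char 'c'): match length 0
Longest match has length 3, found at offsets 1, 2, 3, 4; take the smallest, offset 1.
next_char = character at position 5 + 3 = 8 -> 'b'

Best match: offset=1, length=3 (matching 'bbb' starting at position 4)
LZ77 triple: (1, 3, 'b')


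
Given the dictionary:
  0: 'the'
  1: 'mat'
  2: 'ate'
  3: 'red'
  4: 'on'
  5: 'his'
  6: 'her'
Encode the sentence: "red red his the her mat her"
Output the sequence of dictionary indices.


Look up each word in the dictionary:
  'red' -> 3
  'red' -> 3
  'his' -> 5
  'the' -> 0
  'her' -> 6
  'mat' -> 1
  'her' -> 6

Encoded: [3, 3, 5, 0, 6, 1, 6]


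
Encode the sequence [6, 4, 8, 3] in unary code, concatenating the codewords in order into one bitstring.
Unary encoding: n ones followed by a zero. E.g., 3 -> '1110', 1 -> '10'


Encode each number as n ones followed by a terminating 0:
  6 -> 1111110 (7 bits)
  4 -> 11110 (5 bits)
  8 -> 111111110 (9 bits)
  3 -> 1110 (4 bits)
Total length = 7 + 5 + 9 + 4 = 25 bits.

Unary([6, 4, 8, 3]) = 1111110111101111111101110 (25 bits)


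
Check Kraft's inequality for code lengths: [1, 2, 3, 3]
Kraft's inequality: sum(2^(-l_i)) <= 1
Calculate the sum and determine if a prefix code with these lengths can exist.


Sum = 2^(-1) + 2^(-2) + 2^(-3) + 2^(-3)
    = 0.5 + 0.25 + 0.125 + 0.125
    = 8/8 = 1.0
Since 1.0 <= 1, Kraft's inequality IS satisfied.
A prefix code with these lengths CAN exist.

Kraft sum = 1.0. Satisfied.


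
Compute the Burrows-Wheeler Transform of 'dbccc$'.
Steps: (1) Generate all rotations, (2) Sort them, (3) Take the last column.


Rotations (sorted):
  0: $dbccc -> last char: c
  1: bccc$d -> last char: d
  2: c$dbcc -> last char: c
  3: cc$dbc -> last char: c
  4: ccc$db -> last char: b
  5: dbccc$ -> last char: $


BWT = cdccb$


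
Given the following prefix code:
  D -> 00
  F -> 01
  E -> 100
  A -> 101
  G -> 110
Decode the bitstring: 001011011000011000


Decoding step by step:
Bits 00 -> D
Bits 101 -> A
Bits 101 -> A
Bits 100 -> E
Bits 00 -> D
Bits 110 -> G
Bits 00 -> D


Decoded message: DAAEDGD


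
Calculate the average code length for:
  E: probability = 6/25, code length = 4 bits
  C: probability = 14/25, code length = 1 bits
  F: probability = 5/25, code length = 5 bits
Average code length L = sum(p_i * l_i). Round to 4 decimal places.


Weighted contributions p_i * l_i:
  E: (6/25) * 4 = 24/25
  C: (14/25) * 1 = 14/25
  F: (5/25) * 5 = 25/25
Sum = (24 + 14 + 25)/25 = 63/25

L = 63/25 = 2.5200 bits/symbol


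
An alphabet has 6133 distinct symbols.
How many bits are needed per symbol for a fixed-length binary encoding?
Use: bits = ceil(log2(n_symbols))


log2(6133) = 12.5824
Bracket: 2^12 = 4096 < 6133 <= 2^13 = 8192
So ceil(log2(6133)) = 13

bits = ceil(log2(6133)) = ceil(12.5824) = 13 bits


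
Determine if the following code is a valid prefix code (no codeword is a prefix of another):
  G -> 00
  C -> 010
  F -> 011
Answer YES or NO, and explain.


Checking each pair (does one codeword prefix another?):
  G='00' vs C='010': no prefix
  G='00' vs F='011': no prefix
  C='010' vs G='00': no prefix
  C='010' vs F='011': no prefix
  F='011' vs G='00': no prefix
  F='011' vs C='010': no prefix
No violation found over all pairs.

YES -- this is a valid prefix code. No codeword is a prefix of any other codeword.


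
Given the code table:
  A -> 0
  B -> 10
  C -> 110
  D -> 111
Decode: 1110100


Decoding:
111 -> D
0 -> A
10 -> B
0 -> A


Result: DABA


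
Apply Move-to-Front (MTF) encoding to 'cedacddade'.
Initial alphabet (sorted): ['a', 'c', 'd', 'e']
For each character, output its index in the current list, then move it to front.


MTF encoding:
'c': index 1 in ['a', 'c', 'd', 'e'] -> ['c', 'a', 'd', 'e']
'e': index 3 in ['c', 'a', 'd', 'e'] -> ['e', 'c', 'a', 'd']
'd': index 3 in ['e', 'c', 'a', 'd'] -> ['d', 'e', 'c', 'a']
'a': index 3 in ['d', 'e', 'c', 'a'] -> ['a', 'd', 'e', 'c']
'c': index 3 in ['a', 'd', 'e', 'c'] -> ['c', 'a', 'd', 'e']
'd': index 2 in ['c', 'a', 'd', 'e'] -> ['d', 'c', 'a', 'e']
'd': index 0 in ['d', 'c', 'a', 'e'] -> ['d', 'c', 'a', 'e']
'a': index 2 in ['d', 'c', 'a', 'e'] -> ['a', 'd', 'c', 'e']
'd': index 1 in ['a', 'd', 'c', 'e'] -> ['d', 'a', 'c', 'e']
'e': index 3 in ['d', 'a', 'c', 'e'] -> ['e', 'd', 'a', 'c']


Output: [1, 3, 3, 3, 3, 2, 0, 2, 1, 3]


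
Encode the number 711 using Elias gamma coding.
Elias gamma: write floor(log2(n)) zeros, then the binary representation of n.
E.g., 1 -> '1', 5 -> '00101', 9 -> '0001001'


num_bits = floor(log2(711)) + 1 = 10
leading_zeros = num_bits - 1 = 9
binary(711) = 1011000111

Elias gamma(711) = '000000000' + '1011000111' = 0000000001011000111 (19 bits)
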